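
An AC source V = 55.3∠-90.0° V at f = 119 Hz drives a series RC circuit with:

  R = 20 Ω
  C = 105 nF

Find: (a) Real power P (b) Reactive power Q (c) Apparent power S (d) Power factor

Step 1 — Angular frequency: ω = 2π·f = 2π·119 = 747.7 rad/s.
Step 2 — Component impedances:
  R: Z = R = 20 Ω
  C: Z = 1/(jωC) = -j/(ω·C) = 0 - j1.274e+04 Ω
Step 3 — Series combination: Z_total = R + C = 20 - j1.274e+04 Ω = 1.274e+04∠-89.9° Ω.
Step 4 — Source phasor: V = 55.3∠-90.0° V = 0 - j55.3 V.
Step 5 — Current: I = V / Z = 0.004342 - j6.817e-06 A = 0.004342∠-0.1° A.
Step 6 — Complex power: S = V·I* = 0.000377 - j0.2401 VA.
Step 7 — Real power: P = Re(S) = 0.000377 W.
Step 8 — Reactive power: Q = Im(S) = -0.2401 VAR.
Step 9 — Apparent power: |S| = 0.2401 VA.
Step 10 — Power factor: PF = P/|S| = 0.00157 (leading).

(a) P = 0.000377 W  (b) Q = -0.2401 VAR  (c) S = 0.2401 VA  (d) PF = 0.00157 (leading)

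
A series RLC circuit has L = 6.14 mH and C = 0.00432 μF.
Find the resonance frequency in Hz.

Step 1 — Resonance condition Im(Z)=0 gives ω₀ = 1/√(LC).
Step 2 — ω₀ = 1/√(0.00614·4.32e-09) = 1.942e+05 rad/s.
Step 3 — f₀ = ω₀/(2π) = 3.09e+04 Hz.

f₀ = 3.09e+04 Hz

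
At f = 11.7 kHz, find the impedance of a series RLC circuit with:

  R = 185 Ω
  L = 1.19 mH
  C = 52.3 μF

Step 1 — Angular frequency: ω = 2π·f = 2π·1.17e+04 = 7.351e+04 rad/s.
Step 2 — Component impedances:
  R: Z = R = 185 Ω
  L: Z = jωL = j·7.351e+04·0.00119 = 0 + j87.48 Ω
  C: Z = 1/(jωC) = -j/(ω·C) = 0 - j0.2601 Ω
Step 3 — Series combination: Z_total = R + L + C = 185 + j87.22 Ω = 204.5∠25.2° Ω.

Z = 185 + j87.22 Ω = 204.5∠25.2° Ω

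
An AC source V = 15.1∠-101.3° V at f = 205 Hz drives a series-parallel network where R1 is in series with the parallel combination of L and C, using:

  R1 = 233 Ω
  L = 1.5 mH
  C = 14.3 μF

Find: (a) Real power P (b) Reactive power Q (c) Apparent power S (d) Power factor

Step 1 — Angular frequency: ω = 2π·f = 2π·205 = 1288 rad/s.
Step 2 — Component impedances:
  R1: Z = R = 233 Ω
  L: Z = jωL = j·1288·0.0015 = 0 + j1.932 Ω
  C: Z = 1/(jωC) = -j/(ω·C) = 0 - j54.29 Ω
Step 3 — Parallel branch: L || C = 1/(1/L + 1/C) = 0 + j2.003 Ω.
Step 4 — Series with R1: Z_total = R1 + (L || C) = 233 + j2.003 Ω = 233∠0.5° Ω.
Step 5 — Source phasor: V = 15.1∠-101.3° V = -2.959 - j14.81 V.
Step 6 — Current: I = V / Z = -0.01324 - j0.06344 A = 0.0648∠-101.8° A.
Step 7 — Complex power: S = V·I* = 0.9785 + j0.008413 VA.
Step 8 — Real power: P = Re(S) = 0.9785 W.
Step 9 — Reactive power: Q = Im(S) = 0.008413 VAR.
Step 10 — Apparent power: |S| = 0.9785 VA.
Step 11 — Power factor: PF = P/|S| = 1 (lagging).

(a) P = 0.9785 W  (b) Q = 0.008413 VAR  (c) S = 0.9785 VA  (d) PF = 1 (lagging)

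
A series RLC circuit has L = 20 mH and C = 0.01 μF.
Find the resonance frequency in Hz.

Step 1 — Resonance condition Im(Z)=0 gives ω₀ = 1/√(LC).
Step 2 — ω₀ = 1/√(0.02·1e-08) = 7.071e+04 rad/s.
Step 3 — f₀ = ω₀/(2π) = 1.125e+04 Hz.

f₀ = 1.125e+04 Hz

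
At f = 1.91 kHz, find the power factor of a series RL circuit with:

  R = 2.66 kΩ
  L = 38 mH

Step 1 — Angular frequency: ω = 2π·f = 2π·1910 = 1.2e+04 rad/s.
Step 2 — Component impedances:
  R: Z = R = 2660 Ω
  L: Z = jωL = j·1.2e+04·0.038 = 0 + j456 Ω
Step 3 — Series combination: Z_total = R + L = 2660 + j456 Ω = 2699∠9.7° Ω.
Step 4 — Power factor: PF = cos(φ) = Re(Z)/|Z| = 2660/2699 = 0.9856.
Step 5 — Type: Im(Z) = 456 ⇒ lagging (phase φ = 9.7°).

PF = 0.9856 (lagging, φ = 9.7°)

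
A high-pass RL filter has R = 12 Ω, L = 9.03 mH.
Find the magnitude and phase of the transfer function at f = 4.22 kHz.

Step 1 — Angular frequency: ω = 2π·4220 = 2.652e+04 rad/s.
Step 2 — Transfer function: H(jω) = jωL/(R + jωL).
Step 3 — Numerator jωL = j·239.4; denominator R + jωL = 12 + j239.4.
Step 4 — H = 0.9975 + j0.04999.
Step 5 — Magnitude: |H| = 0.9987 (-0.0 dB); phase: φ = 2.9°.

|H| = 0.9987 (-0.0 dB), φ = 2.9°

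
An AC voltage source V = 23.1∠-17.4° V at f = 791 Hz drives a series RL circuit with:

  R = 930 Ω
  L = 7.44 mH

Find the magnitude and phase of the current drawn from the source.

Step 1 — Angular frequency: ω = 2π·f = 2π·791 = 4970 rad/s.
Step 2 — Component impedances:
  R: Z = R = 930 Ω
  L: Z = jωL = j·4970·0.00744 = 0 + j36.98 Ω
Step 3 — Series combination: Z_total = R + L = 930 + j36.98 Ω = 930.7∠2.3° Ω.
Step 4 — Source phasor: V = 23.1∠-17.4° V = 22.04 - j6.908 V.
Step 5 — Ohm's law: I = V / Z_total = (22.04 - j6.908) / (930 + j36.98) = 0.02337 - j0.008357 A.
Step 6 — Convert to polar: |I| = 0.02482 A, ∠I = -19.7°.

I = 0.02482∠-19.7° A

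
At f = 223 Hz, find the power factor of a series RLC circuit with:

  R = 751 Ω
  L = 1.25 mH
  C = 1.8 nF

Step 1 — Angular frequency: ω = 2π·f = 2π·223 = 1401 rad/s.
Step 2 — Component impedances:
  R: Z = R = 751 Ω
  L: Z = jωL = j·1401·0.00125 = 0 + j1.751 Ω
  C: Z = 1/(jωC) = -j/(ω·C) = 0 - j3.965e+05 Ω
Step 3 — Series combination: Z_total = R + L + C = 751 - j3.965e+05 Ω = 3.965e+05∠-89.9° Ω.
Step 4 — Power factor: PF = cos(φ) = Re(Z)/|Z| = 751/3.965e+05 = 0.001894.
Step 5 — Type: Im(Z) = -3.965e+05 ⇒ leading (phase φ = -89.9°).

PF = 0.001894 (leading, φ = -89.9°)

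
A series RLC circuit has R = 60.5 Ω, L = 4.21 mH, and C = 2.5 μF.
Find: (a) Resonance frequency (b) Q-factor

Step 1 — Resonance condition Im(Z)=0 gives ω₀ = 1/√(LC).
Step 2 — ω₀ = 1/√(0.00421·2.5e-06) = 9747 rad/s.
Step 3 — f₀ = ω₀/(2π) = 1551 Hz.
Step 4 — Series Q: Q = ω₀L/R = 9747·0.00421/60.5 = 0.6783.

(a) f₀ = 1551 Hz  (b) Q = 0.6783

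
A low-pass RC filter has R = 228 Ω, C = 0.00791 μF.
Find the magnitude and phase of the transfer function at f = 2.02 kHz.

Step 1 — Angular frequency: ω = 2π·2020 = 1.269e+04 rad/s.
Step 2 — Transfer function: H(jω) = 1/(1 + jωRC).
Step 3 — Denominator: 1 + jωRC = 1 + j·1.269e+04·228·7.91e-09 = 1 + j0.02289.
Step 4 — H = 0.9995 - j0.02288.
Step 5 — Magnitude: |H| = 0.9997 (-0.0 dB); phase: φ = -1.3°.

|H| = 0.9997 (-0.0 dB), φ = -1.3°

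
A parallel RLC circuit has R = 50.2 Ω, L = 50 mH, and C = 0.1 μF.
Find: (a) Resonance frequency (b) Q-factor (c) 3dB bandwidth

Step 1 — Resonance: ω₀ = 1/√(LC) = 1/√(0.05·1e-07) = 1.414e+04 rad/s.
Step 2 — f₀ = ω₀/(2π) = 2251 Hz.
Step 3 — Parallel Q: Q = R/(ω₀L) = 50.2/(1.414e+04·0.05) = 0.07099.
Step 4 — Bandwidth: Δω = ω₀/Q = 1.992e+05 rad/s; BW = Δω/(2π) = 3.17e+04 Hz.

(a) f₀ = 2251 Hz  (b) Q = 0.07099  (c) BW = 3.17e+04 Hz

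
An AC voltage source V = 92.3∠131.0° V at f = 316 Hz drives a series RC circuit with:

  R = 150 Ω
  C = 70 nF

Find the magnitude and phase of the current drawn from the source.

Step 1 — Angular frequency: ω = 2π·f = 2π·316 = 1985 rad/s.
Step 2 — Component impedances:
  R: Z = R = 150 Ω
  C: Z = 1/(jωC) = -j/(ω·C) = 0 - j7195 Ω
Step 3 — Series combination: Z_total = R + C = 150 - j7195 Ω = 7197∠-88.8° Ω.
Step 4 — Source phasor: V = 92.3∠131.0° V = -60.55 + j69.66 V.
Step 5 — Ohm's law: I = V / Z_total = (-60.55 + j69.66) / (150 - j7195) = -0.009853 - j0.008211 A.
Step 6 — Convert to polar: |I| = 0.01283 A, ∠I = -140.2°.

I = 0.01283∠-140.2° A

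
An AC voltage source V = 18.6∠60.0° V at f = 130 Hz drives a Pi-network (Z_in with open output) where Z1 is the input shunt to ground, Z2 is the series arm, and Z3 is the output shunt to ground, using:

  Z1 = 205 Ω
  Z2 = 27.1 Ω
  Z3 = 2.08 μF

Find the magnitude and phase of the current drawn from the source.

Step 1 — Angular frequency: ω = 2π·f = 2π·130 = 816.8 rad/s.
Step 2 — Component impedances:
  Z1: Z = R = 205 Ω
  Z2: Z = R = 27.1 Ω
  Z3: Z = 1/(jωC) = -j/(ω·C) = 0 - j588.6 Ω
Step 3 — With open output, the series arm Z2 and the output shunt Z3 appear in series to ground: Z2 + Z3 = 27.1 - j588.6 Ω.
Step 4 — Parallel with input shunt Z1: Z_in = Z1 || (Z2 + Z3) = 180.6 - j61.79 Ω = 190.9∠-18.9° Ω.
Step 5 — Source phasor: V = 18.6∠60.0° V = 9.3 + j16.11 V.
Step 6 — Ohm's law: I = V / Z_total = (9.3 + j16.11) / (180.6 - j61.79) = 0.01878 + j0.0956 A.
Step 7 — Convert to polar: |I| = 0.09743 A, ∠I = 78.9°.

I = 0.09743∠78.9° A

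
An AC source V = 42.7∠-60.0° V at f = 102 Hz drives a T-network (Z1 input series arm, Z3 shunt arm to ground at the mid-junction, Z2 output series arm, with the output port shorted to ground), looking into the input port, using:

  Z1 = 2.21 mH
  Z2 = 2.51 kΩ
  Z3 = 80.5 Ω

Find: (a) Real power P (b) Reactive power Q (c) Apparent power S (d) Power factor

Step 1 — Angular frequency: ω = 2π·f = 2π·102 = 640.9 rad/s.
Step 2 — Component impedances:
  Z1: Z = jωL = j·640.9·0.00221 = 0 + j1.416 Ω
  Z2: Z = R = 2510 Ω
  Z3: Z = R = 80.5 Ω
Step 3 — With the output port shorted to ground, the output series arm Z2 runs from the junction to ground; the shunt arm Z3 also runs from the junction to ground. They appear in parallel: Z3 || Z2 = 78 Ω.
Step 4 — Series with input arm Z1: Z_in = Z1 + (Z3 || Z2) = 78 + j1.416 Ω = 78.01∠1.0° Ω.
Step 5 — Source phasor: V = 42.7∠-60.0° V = 21.35 - j36.98 V.
Step 6 — Current: I = V / Z = 0.265 - j0.4789 A = 0.5474∠-61.0° A.
Step 7 — Complex power: S = V·I* = 23.37 + j0.4243 VA.
Step 8 — Real power: P = Re(S) = 23.37 W.
Step 9 — Reactive power: Q = Im(S) = 0.4243 VAR.
Step 10 — Apparent power: |S| = 23.37 VA.
Step 11 — Power factor: PF = P/|S| = 0.9998 (lagging).

(a) P = 23.37 W  (b) Q = 0.4243 VAR  (c) S = 23.37 VA  (d) PF = 0.9998 (lagging)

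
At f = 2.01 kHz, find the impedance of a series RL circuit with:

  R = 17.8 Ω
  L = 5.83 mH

Step 1 — Angular frequency: ω = 2π·f = 2π·2010 = 1.263e+04 rad/s.
Step 2 — Component impedances:
  R: Z = R = 17.8 Ω
  L: Z = jωL = j·1.263e+04·0.00583 = 0 + j73.63 Ω
Step 3 — Series combination: Z_total = R + L = 17.8 + j73.63 Ω = 75.75∠76.4° Ω.

Z = 17.8 + j73.63 Ω = 75.75∠76.4° Ω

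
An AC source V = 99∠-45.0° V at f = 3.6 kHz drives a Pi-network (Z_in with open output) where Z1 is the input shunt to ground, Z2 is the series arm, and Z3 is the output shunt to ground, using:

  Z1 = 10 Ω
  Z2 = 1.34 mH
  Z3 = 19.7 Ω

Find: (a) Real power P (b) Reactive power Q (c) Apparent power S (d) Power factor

Step 1 — Angular frequency: ω = 2π·f = 2π·3600 = 2.262e+04 rad/s.
Step 2 — Component impedances:
  Z1: Z = R = 10 Ω
  Z2: Z = jωL = j·2.262e+04·0.00134 = 0 + j30.31 Ω
  Z3: Z = R = 19.7 Ω
Step 3 — With open output, the series arm Z2 and the output shunt Z3 appear in series to ground: Z2 + Z3 = 19.7 + j30.31 Ω.
Step 4 — Parallel with input shunt Z1: Z_in = Z1 || (Z2 + Z3) = 8.351 + j1.683 Ω = 8.519∠11.4° Ω.
Step 5 — Source phasor: V = 99∠-45.0° V = 70 - j70 V.
Step 6 — Current: I = V / Z = 6.432 - j9.679 A = 11.62∠-56.4° A.
Step 7 — Complex power: S = V·I* = 1128 + j227.3 VA.
Step 8 — Real power: P = Re(S) = 1128 W.
Step 9 — Reactive power: Q = Im(S) = 227.3 VAR.
Step 10 — Apparent power: |S| = 1151 VA.
Step 11 — Power factor: PF = P/|S| = 0.9803 (lagging).

(a) P = 1128 W  (b) Q = 227.3 VAR  (c) S = 1151 VA  (d) PF = 0.9803 (lagging)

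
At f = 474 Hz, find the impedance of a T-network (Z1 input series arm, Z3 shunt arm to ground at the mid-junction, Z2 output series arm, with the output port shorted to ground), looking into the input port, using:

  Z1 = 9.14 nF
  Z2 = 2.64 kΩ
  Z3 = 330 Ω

Step 1 — Angular frequency: ω = 2π·f = 2π·474 = 2978 rad/s.
Step 2 — Component impedances:
  Z1: Z = 1/(jωC) = -j/(ω·C) = 0 - j3.674e+04 Ω
  Z2: Z = R = 2640 Ω
  Z3: Z = R = 330 Ω
Step 3 — With the output port shorted to ground, the output series arm Z2 runs from the junction to ground; the shunt arm Z3 also runs from the junction to ground. They appear in parallel: Z3 || Z2 = 293.3 Ω.
Step 4 — Series with input arm Z1: Z_in = Z1 + (Z3 || Z2) = 293.3 - j3.674e+04 Ω = 3.674e+04∠-89.5° Ω.

Z = 293.3 - j3.674e+04 Ω = 3.674e+04∠-89.5° Ω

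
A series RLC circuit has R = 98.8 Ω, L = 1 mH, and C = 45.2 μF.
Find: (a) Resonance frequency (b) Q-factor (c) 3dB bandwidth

Step 1 — Resonance condition Im(Z)=0 gives ω₀ = 1/√(LC).
Step 2 — ω₀ = 1/√(0.001·4.52e-05) = 4704 rad/s.
Step 3 — f₀ = ω₀/(2π) = 748.6 Hz.
Step 4 — Series Q: Q = ω₀L/R = 4704·0.001/98.8 = 0.04761.
Step 5 — 3dB bandwidth: Δω = ω₀/Q = 9.88e+04 rad/s; BW = Δω/(2π) = 1.572e+04 Hz.

(a) f₀ = 748.6 Hz  (b) Q = 0.04761  (c) BW = 1.572e+04 Hz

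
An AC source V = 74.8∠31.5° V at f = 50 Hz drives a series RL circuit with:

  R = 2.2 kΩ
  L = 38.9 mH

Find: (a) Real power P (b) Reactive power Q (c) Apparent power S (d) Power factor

Step 1 — Angular frequency: ω = 2π·f = 2π·50 = 314.2 rad/s.
Step 2 — Component impedances:
  R: Z = R = 2200 Ω
  L: Z = jωL = j·314.2·0.0389 = 0 + j12.22 Ω
Step 3 — Series combination: Z_total = R + L = 2200 + j12.22 Ω = 2200∠0.3° Ω.
Step 4 — Source phasor: V = 74.8∠31.5° V = 63.78 + j39.08 V.
Step 5 — Current: I = V / Z = 0.02909 + j0.0176 A = 0.034∠31.2° A.
Step 6 — Complex power: S = V·I* = 2.543 + j0.01413 VA.
Step 7 — Real power: P = Re(S) = 2.543 W.
Step 8 — Reactive power: Q = Im(S) = 0.01413 VAR.
Step 9 — Apparent power: |S| = 2.543 VA.
Step 10 — Power factor: PF = P/|S| = 1 (lagging).

(a) P = 2.543 W  (b) Q = 0.01413 VAR  (c) S = 2.543 VA  (d) PF = 1 (lagging)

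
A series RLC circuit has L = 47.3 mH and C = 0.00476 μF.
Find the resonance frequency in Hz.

Step 1 — Resonance condition Im(Z)=0 gives ω₀ = 1/√(LC).
Step 2 — ω₀ = 1/√(0.0473·4.76e-09) = 6.664e+04 rad/s.
Step 3 — f₀ = ω₀/(2π) = 1.061e+04 Hz.

f₀ = 1.061e+04 Hz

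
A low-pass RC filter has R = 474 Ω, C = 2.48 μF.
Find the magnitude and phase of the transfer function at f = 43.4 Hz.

Step 1 — Angular frequency: ω = 2π·43.4 = 272.7 rad/s.
Step 2 — Transfer function: H(jω) = 1/(1 + jωRC).
Step 3 — Denominator: 1 + jωRC = 1 + j·272.7·474·2.48e-06 = 1 + j0.3206.
Step 4 — H = 0.9068 - j0.2907.
Step 5 — Magnitude: |H| = 0.9523 (-0.4 dB); phase: φ = -17.8°.

|H| = 0.9523 (-0.4 dB), φ = -17.8°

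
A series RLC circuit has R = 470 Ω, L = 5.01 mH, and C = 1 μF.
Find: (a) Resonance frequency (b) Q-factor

Step 1 — Resonance condition Im(Z)=0 gives ω₀ = 1/√(LC).
Step 2 — ω₀ = 1/√(0.00501·1e-06) = 1.413e+04 rad/s.
Step 3 — f₀ = ω₀/(2π) = 2249 Hz.
Step 4 — Series Q: Q = ω₀L/R = 1.413e+04·0.00501/470 = 0.1506.

(a) f₀ = 2249 Hz  (b) Q = 0.1506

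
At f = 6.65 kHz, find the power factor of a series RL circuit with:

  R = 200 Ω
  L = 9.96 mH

Step 1 — Angular frequency: ω = 2π·f = 2π·6650 = 4.178e+04 rad/s.
Step 2 — Component impedances:
  R: Z = R = 200 Ω
  L: Z = jωL = j·4.178e+04·0.00996 = 0 + j416.2 Ω
Step 3 — Series combination: Z_total = R + L = 200 + j416.2 Ω = 461.7∠64.3° Ω.
Step 4 — Power factor: PF = cos(φ) = Re(Z)/|Z| = 200/461.7 = 0.4332.
Step 5 — Type: Im(Z) = 416.2 ⇒ lagging (phase φ = 64.3°).

PF = 0.4332 (lagging, φ = 64.3°)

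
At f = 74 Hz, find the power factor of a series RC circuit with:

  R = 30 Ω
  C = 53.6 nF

Step 1 — Angular frequency: ω = 2π·f = 2π·74 = 465 rad/s.
Step 2 — Component impedances:
  R: Z = R = 30 Ω
  C: Z = 1/(jωC) = -j/(ω·C) = 0 - j4.013e+04 Ω
Step 3 — Series combination: Z_total = R + C = 30 - j4.013e+04 Ω = 4.013e+04∠-90.0° Ω.
Step 4 — Power factor: PF = cos(φ) = Re(Z)/|Z| = 30/4.013e+04 = 0.0007476.
Step 5 — Type: Im(Z) = -4.013e+04 ⇒ leading (phase φ = -90.0°).

PF = 0.0007476 (leading, φ = -90.0°)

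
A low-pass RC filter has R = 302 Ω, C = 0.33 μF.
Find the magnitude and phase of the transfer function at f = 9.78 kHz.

Step 1 — Angular frequency: ω = 2π·9780 = 6.145e+04 rad/s.
Step 2 — Transfer function: H(jω) = 1/(1 + jωRC).
Step 3 — Denominator: 1 + jωRC = 1 + j·6.145e+04·302·3.3e-07 = 1 + j6.124.
Step 4 — H = 0.02597 - j0.159.
Step 5 — Magnitude: |H| = 0.1612 (-15.9 dB); phase: φ = -80.7°.

|H| = 0.1612 (-15.9 dB), φ = -80.7°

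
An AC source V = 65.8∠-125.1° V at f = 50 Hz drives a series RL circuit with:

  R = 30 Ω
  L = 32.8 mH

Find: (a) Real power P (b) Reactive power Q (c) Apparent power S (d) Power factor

Step 1 — Angular frequency: ω = 2π·f = 2π·50 = 314.2 rad/s.
Step 2 — Component impedances:
  R: Z = R = 30 Ω
  L: Z = jωL = j·314.2·0.0328 = 0 + j10.3 Ω
Step 3 — Series combination: Z_total = R + L = 30 + j10.3 Ω = 31.72∠19.0° Ω.
Step 4 — Source phasor: V = 65.8∠-125.1° V = -37.84 - j53.83 V.
Step 5 — Current: I = V / Z = -1.679 - j1.218 A = 2.074∠-144.1° A.
Step 6 — Complex power: S = V·I* = 129.1 + j44.34 VA.
Step 7 — Real power: P = Re(S) = 129.1 W.
Step 8 — Reactive power: Q = Im(S) = 44.34 VAR.
Step 9 — Apparent power: |S| = 136.5 VA.
Step 10 — Power factor: PF = P/|S| = 0.9458 (lagging).

(a) P = 129.1 W  (b) Q = 44.34 VAR  (c) S = 136.5 VA  (d) PF = 0.9458 (lagging)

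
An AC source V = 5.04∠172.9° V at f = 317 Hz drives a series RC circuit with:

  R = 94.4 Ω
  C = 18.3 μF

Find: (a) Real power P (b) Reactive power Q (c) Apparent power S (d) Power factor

Step 1 — Angular frequency: ω = 2π·f = 2π·317 = 1992 rad/s.
Step 2 — Component impedances:
  R: Z = R = 94.4 Ω
  C: Z = 1/(jωC) = -j/(ω·C) = 0 - j27.44 Ω
Step 3 — Series combination: Z_total = R + C = 94.4 - j27.44 Ω = 98.31∠-16.2° Ω.
Step 4 — Source phasor: V = 5.04∠172.9° V = -5.001 + j0.623 V.
Step 5 — Current: I = V / Z = -0.05062 - j0.008113 A = 0.05127∠-170.9° A.
Step 6 — Complex power: S = V·I* = 0.2481 - j0.07211 VA.
Step 7 — Real power: P = Re(S) = 0.2481 W.
Step 8 — Reactive power: Q = Im(S) = -0.07211 VAR.
Step 9 — Apparent power: |S| = 0.2584 VA.
Step 10 — Power factor: PF = P/|S| = 0.9603 (leading).

(a) P = 0.2481 W  (b) Q = -0.07211 VAR  (c) S = 0.2584 VA  (d) PF = 0.9603 (leading)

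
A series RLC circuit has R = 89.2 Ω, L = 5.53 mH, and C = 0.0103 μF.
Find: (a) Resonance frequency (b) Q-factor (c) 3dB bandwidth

Step 1 — Resonance condition Im(Z)=0 gives ω₀ = 1/√(LC).
Step 2 — ω₀ = 1/√(0.00553·1.03e-08) = 1.325e+05 rad/s.
Step 3 — f₀ = ω₀/(2π) = 2.109e+04 Hz.
Step 4 — Series Q: Q = ω₀L/R = 1.325e+05·0.00553/89.2 = 8.214.
Step 5 — 3dB bandwidth: Δω = ω₀/Q = 1.613e+04 rad/s; BW = Δω/(2π) = 2567 Hz.

(a) f₀ = 2.109e+04 Hz  (b) Q = 8.214  (c) BW = 2567 Hz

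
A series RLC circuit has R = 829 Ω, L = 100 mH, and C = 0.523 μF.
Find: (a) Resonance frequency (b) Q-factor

Step 1 — Resonance condition Im(Z)=0 gives ω₀ = 1/√(LC).
Step 2 — ω₀ = 1/√(0.1·5.23e-07) = 4373 rad/s.
Step 3 — f₀ = ω₀/(2π) = 695.9 Hz.
Step 4 — Series Q: Q = ω₀L/R = 4373·0.1/829 = 0.5275.

(a) f₀ = 695.9 Hz  (b) Q = 0.5275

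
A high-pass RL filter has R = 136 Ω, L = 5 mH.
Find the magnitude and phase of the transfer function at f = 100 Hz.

Step 1 — Angular frequency: ω = 2π·100 = 628.3 rad/s.
Step 2 — Transfer function: H(jω) = jωL/(R + jωL).
Step 3 — Numerator jωL = j·3.142; denominator R + jωL = 136 + j3.142.
Step 4 — H = 0.0005333 + j0.02309.
Step 5 — Magnitude: |H| = 0.02309 (-32.7 dB); phase: φ = 88.7°.

|H| = 0.02309 (-32.7 dB), φ = 88.7°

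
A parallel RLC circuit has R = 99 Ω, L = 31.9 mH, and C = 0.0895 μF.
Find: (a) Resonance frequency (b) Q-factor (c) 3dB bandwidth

Step 1 — Resonance: ω₀ = 1/√(LC) = 1/√(0.0319·8.95e-08) = 1.872e+04 rad/s.
Step 2 — f₀ = ω₀/(2π) = 2979 Hz.
Step 3 — Parallel Q: Q = R/(ω₀L) = 99/(1.872e+04·0.0319) = 0.1658.
Step 4 — Bandwidth: Δω = ω₀/Q = 1.129e+05 rad/s; BW = Δω/(2π) = 1.796e+04 Hz.

(a) f₀ = 2979 Hz  (b) Q = 0.1658  (c) BW = 1.796e+04 Hz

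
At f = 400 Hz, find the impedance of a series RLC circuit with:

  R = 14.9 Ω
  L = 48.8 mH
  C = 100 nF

Step 1 — Angular frequency: ω = 2π·f = 2π·400 = 2513 rad/s.
Step 2 — Component impedances:
  R: Z = R = 14.9 Ω
  L: Z = jωL = j·2513·0.0488 = 0 + j122.6 Ω
  C: Z = 1/(jωC) = -j/(ω·C) = 0 - j3979 Ω
Step 3 — Series combination: Z_total = R + L + C = 14.9 - j3856 Ω = 3856∠-89.8° Ω.

Z = 14.9 - j3856 Ω = 3856∠-89.8° Ω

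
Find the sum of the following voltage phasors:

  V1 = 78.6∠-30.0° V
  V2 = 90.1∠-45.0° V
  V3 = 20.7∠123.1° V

Step 1 — Convert each phasor to rectangular form:
  V1 = 78.6·(cos(-30.0°) + j·sin(-30.0°)) = 68.07 - j39.3 V
  V2 = 90.1·(cos(-45.0°) + j·sin(-45.0°)) = 63.71 - j63.71 V
  V3 = 20.7·(cos(123.1°) + j·sin(123.1°)) = -11.3 + j17.34 V
Step 2 — Sum components: V_total = 120.5 - j85.67 V.
Step 3 — Convert to polar: |V_total| = 147.8 V, ∠V_total = -35.4°.

V_total = 147.8∠-35.4° V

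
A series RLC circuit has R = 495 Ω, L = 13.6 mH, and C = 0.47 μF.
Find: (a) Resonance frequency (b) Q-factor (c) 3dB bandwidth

Step 1 — Resonance: ω₀ = 1/√(LC) = 1/√(0.0136·4.7e-07) = 1.251e+04 rad/s.
Step 2 — f₀ = ω₀/(2π) = 1991 Hz.
Step 3 — Series Q: Q = ω₀L/R = 1.251e+04·0.0136/495 = 0.3436.
Step 4 — Bandwidth: Δω = ω₀/Q = 3.64e+04 rad/s; BW = Δω/(2π) = 5793 Hz.

(a) f₀ = 1991 Hz  (b) Q = 0.3436  (c) BW = 5793 Hz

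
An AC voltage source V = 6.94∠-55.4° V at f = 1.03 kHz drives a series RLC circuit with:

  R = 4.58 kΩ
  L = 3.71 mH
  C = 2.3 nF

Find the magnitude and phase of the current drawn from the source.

Step 1 — Angular frequency: ω = 2π·f = 2π·1030 = 6472 rad/s.
Step 2 — Component impedances:
  R: Z = R = 4580 Ω
  L: Z = jωL = j·6472·0.00371 = 0 + j24.01 Ω
  C: Z = 1/(jωC) = -j/(ω·C) = 0 - j6.718e+04 Ω
Step 3 — Series combination: Z_total = R + L + C = 4580 - j6.716e+04 Ω = 6.731e+04∠-86.1° Ω.
Step 4 — Source phasor: V = 6.94∠-55.4° V = 3.941 - j5.713 V.
Step 5 — Ohm's law: I = V / Z_total = (3.941 - j5.713) / (4580 - j6.716e+04) = 8.865e-05 + j5.263e-05 A.
Step 6 — Convert to polar: |I| = 0.0001031 A, ∠I = 30.7°.

I = 0.0001031∠30.7° A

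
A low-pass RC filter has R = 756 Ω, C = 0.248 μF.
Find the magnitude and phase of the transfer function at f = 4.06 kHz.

Step 1 — Angular frequency: ω = 2π·4060 = 2.551e+04 rad/s.
Step 2 — Transfer function: H(jω) = 1/(1 + jωRC).
Step 3 — Denominator: 1 + jωRC = 1 + j·2.551e+04·756·2.48e-07 = 1 + j4.783.
Step 4 — H = 0.04189 - j0.2003.
Step 5 — Magnitude: |H| = 0.2047 (-13.8 dB); phase: φ = -78.2°.

|H| = 0.2047 (-13.8 dB), φ = -78.2°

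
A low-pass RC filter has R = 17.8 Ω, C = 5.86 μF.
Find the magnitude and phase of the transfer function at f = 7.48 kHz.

Step 1 — Angular frequency: ω = 2π·7480 = 4.7e+04 rad/s.
Step 2 — Transfer function: H(jω) = 1/(1 + jωRC).
Step 3 — Denominator: 1 + jωRC = 1 + j·4.7e+04·17.8·5.86e-06 = 1 + j4.902.
Step 4 — H = 0.03995 - j0.1958.
Step 5 — Magnitude: |H| = 0.1999 (-14.0 dB); phase: φ = -78.5°.

|H| = 0.1999 (-14.0 dB), φ = -78.5°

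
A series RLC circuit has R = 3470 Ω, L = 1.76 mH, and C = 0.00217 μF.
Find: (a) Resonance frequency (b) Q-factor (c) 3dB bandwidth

Step 1 — Resonance condition Im(Z)=0 gives ω₀ = 1/√(LC).
Step 2 — ω₀ = 1/√(0.00176·2.17e-09) = 5.117e+05 rad/s.
Step 3 — f₀ = ω₀/(2π) = 8.144e+04 Hz.
Step 4 — Series Q: Q = ω₀L/R = 5.117e+05·0.00176/3470 = 0.2595.
Step 5 — 3dB bandwidth: Δω = ω₀/Q = 1.972e+06 rad/s; BW = Δω/(2π) = 3.138e+05 Hz.

(a) f₀ = 8.144e+04 Hz  (b) Q = 0.2595  (c) BW = 3.138e+05 Hz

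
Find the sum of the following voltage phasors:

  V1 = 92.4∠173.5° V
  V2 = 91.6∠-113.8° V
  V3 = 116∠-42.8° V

Step 1 — Convert each phasor to rectangular form:
  V1 = 92.4·(cos(173.5°) + j·sin(173.5°)) = -91.81 + j10.46 V
  V2 = 91.6·(cos(-113.8°) + j·sin(-113.8°)) = -36.96 - j83.81 V
  V3 = 116·(cos(-42.8°) + j·sin(-42.8°)) = 85.11 - j78.82 V
Step 2 — Sum components: V_total = -43.66 - j152.2 V.
Step 3 — Convert to polar: |V_total| = 158.3 V, ∠V_total = -106.0°.

V_total = 158.3∠-106.0° V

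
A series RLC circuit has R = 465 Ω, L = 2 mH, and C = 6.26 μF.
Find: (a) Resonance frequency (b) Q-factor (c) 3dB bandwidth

Step 1 — Resonance: ω₀ = 1/√(LC) = 1/√(0.002·6.26e-06) = 8937 rad/s.
Step 2 — f₀ = ω₀/(2π) = 1422 Hz.
Step 3 — Series Q: Q = ω₀L/R = 8937·0.002/465 = 0.03844.
Step 4 — Bandwidth: Δω = ω₀/Q = 2.325e+05 rad/s; BW = Δω/(2π) = 3.7e+04 Hz.

(a) f₀ = 1422 Hz  (b) Q = 0.03844  (c) BW = 3.7e+04 Hz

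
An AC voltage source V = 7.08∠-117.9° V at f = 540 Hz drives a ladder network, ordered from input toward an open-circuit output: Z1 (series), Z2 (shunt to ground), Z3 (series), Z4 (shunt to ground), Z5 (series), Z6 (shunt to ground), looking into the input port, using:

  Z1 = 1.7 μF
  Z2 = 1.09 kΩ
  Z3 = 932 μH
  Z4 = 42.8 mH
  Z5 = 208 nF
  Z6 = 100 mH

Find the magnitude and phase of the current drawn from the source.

Step 1 — Angular frequency: ω = 2π·f = 2π·540 = 3393 rad/s.
Step 2 — Component impedances:
  Z1: Z = 1/(jωC) = -j/(ω·C) = 0 - j173.4 Ω
  Z2: Z = R = 1090 Ω
  Z3: Z = jωL = j·3393·0.000932 = 0 + j3.162 Ω
  Z4: Z = jωL = j·3393·0.0428 = 0 + j145.2 Ω
  Z5: Z = 1/(jωC) = -j/(ω·C) = 0 - j1417 Ω
  Z6: Z = jωL = j·3393·0.1 = 0 + j339.3 Ω
Step 3 — Ladder network (open output): work backward from the far end, alternating series and parallel combinations. Z_in = 26.18 - j6.484 Ω = 26.97∠-13.9° Ω.
Step 4 — Source phasor: V = 7.08∠-117.9° V = -3.313 - j6.257 V.
Step 5 — Ohm's law: I = V / Z_total = (-3.313 - j6.257) / (26.18 - j6.484) = -0.06346 - j0.2547 A.
Step 6 — Convert to polar: |I| = 0.2625 A, ∠I = -104.0°.

I = 0.2625∠-104.0° A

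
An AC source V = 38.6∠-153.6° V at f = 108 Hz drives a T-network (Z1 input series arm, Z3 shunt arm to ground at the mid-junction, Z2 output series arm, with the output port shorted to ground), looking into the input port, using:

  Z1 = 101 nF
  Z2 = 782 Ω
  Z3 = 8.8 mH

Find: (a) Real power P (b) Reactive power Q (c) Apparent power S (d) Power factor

Step 1 — Angular frequency: ω = 2π·f = 2π·108 = 678.6 rad/s.
Step 2 — Component impedances:
  Z1: Z = 1/(jωC) = -j/(ω·C) = 0 - j1.459e+04 Ω
  Z2: Z = R = 782 Ω
  Z3: Z = jωL = j·678.6·0.0088 = 0 + j5.972 Ω
Step 3 — With the output port shorted to ground, the output series arm Z2 runs from the junction to ground; the shunt arm Z3 also runs from the junction to ground. They appear in parallel: Z3 || Z2 = 0.0456 + j5.971 Ω.
Step 4 — Series with input arm Z1: Z_in = Z1 + (Z3 || Z2) = 0.0456 - j1.458e+04 Ω = 1.458e+04∠-90.0° Ω.
Step 5 — Source phasor: V = 38.6∠-153.6° V = -34.57 - j17.16 V.
Step 6 — Current: I = V / Z = 0.001177 - j0.002371 A = 0.002647∠-63.6° A.
Step 7 — Complex power: S = V·I* = 3.194e-07 - j0.1022 VA.
Step 8 — Real power: P = Re(S) = 3.194e-07 W.
Step 9 — Reactive power: Q = Im(S) = -0.1022 VAR.
Step 10 — Apparent power: |S| = 0.1022 VA.
Step 11 — Power factor: PF = P/|S| = 3.126e-06 (leading).

(a) P = 3.194e-07 W  (b) Q = -0.1022 VAR  (c) S = 0.1022 VA  (d) PF = 3.126e-06 (leading)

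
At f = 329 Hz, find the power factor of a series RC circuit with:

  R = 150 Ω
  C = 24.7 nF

Step 1 — Angular frequency: ω = 2π·f = 2π·329 = 2067 rad/s.
Step 2 — Component impedances:
  R: Z = R = 150 Ω
  C: Z = 1/(jωC) = -j/(ω·C) = 0 - j1.959e+04 Ω
Step 3 — Series combination: Z_total = R + C = 150 - j1.959e+04 Ω = 1.959e+04∠-89.6° Ω.
Step 4 — Power factor: PF = cos(φ) = Re(Z)/|Z| = 150/19586 = 0.007659.
Step 5 — Type: Im(Z) = -1.959e+04 ⇒ leading (phase φ = -89.6°).

PF = 0.007659 (leading, φ = -89.6°)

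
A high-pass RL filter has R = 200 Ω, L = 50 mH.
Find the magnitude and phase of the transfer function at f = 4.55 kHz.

Step 1 — Angular frequency: ω = 2π·4550 = 2.859e+04 rad/s.
Step 2 — Transfer function: H(jω) = jωL/(R + jωL).
Step 3 — Numerator jωL = j·1429; denominator R + jωL = 200 + j1429.
Step 4 — H = 0.9808 + j0.1372.
Step 5 — Magnitude: |H| = 0.9904 (-0.1 dB); phase: φ = 8.0°.

|H| = 0.9904 (-0.1 dB), φ = 8.0°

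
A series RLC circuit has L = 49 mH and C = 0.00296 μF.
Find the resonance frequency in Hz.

Step 1 — Resonance condition Im(Z)=0 gives ω₀ = 1/√(LC).
Step 2 — ω₀ = 1/√(0.049·2.96e-09) = 8.303e+04 rad/s.
Step 3 — f₀ = ω₀/(2π) = 1.322e+04 Hz.

f₀ = 1.322e+04 Hz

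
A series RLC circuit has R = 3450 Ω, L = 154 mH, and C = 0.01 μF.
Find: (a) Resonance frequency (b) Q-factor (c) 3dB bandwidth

Step 1 — Resonance: ω₀ = 1/√(LC) = 1/√(0.154·1e-08) = 2.548e+04 rad/s.
Step 2 — f₀ = ω₀/(2π) = 4056 Hz.
Step 3 — Series Q: Q = ω₀L/R = 2.548e+04·0.154/3450 = 1.137.
Step 4 — Bandwidth: Δω = ω₀/Q = 2.24e+04 rad/s; BW = Δω/(2π) = 3565 Hz.

(a) f₀ = 4056 Hz  (b) Q = 1.137  (c) BW = 3565 Hz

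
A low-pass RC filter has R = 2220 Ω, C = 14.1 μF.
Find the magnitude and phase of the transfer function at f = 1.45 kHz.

Step 1 — Angular frequency: ω = 2π·1450 = 9111 rad/s.
Step 2 — Transfer function: H(jω) = 1/(1 + jωRC).
Step 3 — Denominator: 1 + jωRC = 1 + j·9111·2220·1.41e-05 = 1 + j285.2.
Step 4 — H = 1.23e-05 - j0.003507.
Step 5 — Magnitude: |H| = 0.003507 (-49.1 dB); phase: φ = -89.8°.

|H| = 0.003507 (-49.1 dB), φ = -89.8°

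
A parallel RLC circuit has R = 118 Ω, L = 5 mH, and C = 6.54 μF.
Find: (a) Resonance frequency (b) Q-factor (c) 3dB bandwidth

Step 1 — Resonance: ω₀ = 1/√(LC) = 1/√(0.005·6.54e-06) = 5530 rad/s.
Step 2 — f₀ = ω₀/(2π) = 880.1 Hz.
Step 3 — Parallel Q: Q = R/(ω₀L) = 118/(5530·0.005) = 4.268.
Step 4 — Bandwidth: Δω = ω₀/Q = 1296 rad/s; BW = Δω/(2π) = 206.2 Hz.

(a) f₀ = 880.1 Hz  (b) Q = 4.268  (c) BW = 206.2 Hz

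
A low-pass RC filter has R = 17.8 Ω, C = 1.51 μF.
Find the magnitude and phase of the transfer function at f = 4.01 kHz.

Step 1 — Angular frequency: ω = 2π·4010 = 2.52e+04 rad/s.
Step 2 — Transfer function: H(jω) = 1/(1 + jωRC).
Step 3 — Denominator: 1 + jωRC = 1 + j·2.52e+04·17.8·1.51e-06 = 1 + j0.6772.
Step 4 — H = 0.6856 - j0.4643.
Step 5 — Magnitude: |H| = 0.828 (-1.6 dB); phase: φ = -34.1°.

|H| = 0.828 (-1.6 dB), φ = -34.1°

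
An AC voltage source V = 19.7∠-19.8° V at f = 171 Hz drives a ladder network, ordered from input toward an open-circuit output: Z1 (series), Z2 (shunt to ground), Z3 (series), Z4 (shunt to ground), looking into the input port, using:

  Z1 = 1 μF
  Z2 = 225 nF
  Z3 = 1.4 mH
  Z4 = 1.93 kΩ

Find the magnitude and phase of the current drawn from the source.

Step 1 — Angular frequency: ω = 2π·f = 2π·171 = 1074 rad/s.
Step 2 — Component impedances:
  Z1: Z = 1/(jωC) = -j/(ω·C) = 0 - j930.7 Ω
  Z2: Z = 1/(jωC) = -j/(ω·C) = 0 - j4137 Ω
  Z3: Z = jωL = j·1074·0.0014 = 0 + j1.504 Ω
  Z4: Z = R = 1930 Ω
Step 3 — Ladder network (open output): work backward from the far end, alternating series and parallel combinations. Z_in = 1586 - j1669 Ω = 2303∠-46.5° Ω.
Step 4 — Source phasor: V = 19.7∠-19.8° V = 18.54 - j6.673 V.
Step 5 — Ohm's law: I = V / Z_total = (18.54 - j6.673) / (1586 - j1669) = 0.007645 + j0.00384 A.
Step 6 — Convert to polar: |I| = 0.008555 A, ∠I = 26.7°.

I = 0.008555∠26.7° A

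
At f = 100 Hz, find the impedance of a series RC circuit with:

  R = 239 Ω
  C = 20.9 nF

Step 1 — Angular frequency: ω = 2π·f = 2π·100 = 628.3 rad/s.
Step 2 — Component impedances:
  R: Z = R = 239 Ω
  C: Z = 1/(jωC) = -j/(ω·C) = 0 - j7.615e+04 Ω
Step 3 — Series combination: Z_total = R + C = 239 - j7.615e+04 Ω = 7.615e+04∠-89.8° Ω.

Z = 239 - j7.615e+04 Ω = 7.615e+04∠-89.8° Ω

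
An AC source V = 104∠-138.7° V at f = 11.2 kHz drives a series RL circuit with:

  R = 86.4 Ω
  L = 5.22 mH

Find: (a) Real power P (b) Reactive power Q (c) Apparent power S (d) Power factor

Step 1 — Angular frequency: ω = 2π·f = 2π·1.12e+04 = 7.037e+04 rad/s.
Step 2 — Component impedances:
  R: Z = R = 86.4 Ω
  L: Z = jωL = j·7.037e+04·0.00522 = 0 + j367.3 Ω
Step 3 — Series combination: Z_total = R + L = 86.4 + j367.3 Ω = 377.4∠76.8° Ω.
Step 4 — Source phasor: V = 104∠-138.7° V = -78.13 - j68.64 V.
Step 5 — Current: I = V / Z = -0.2245 + j0.1599 A = 0.2756∠144.5° A.
Step 6 — Complex power: S = V·I* = 6.562 + j27.9 VA.
Step 7 — Real power: P = Re(S) = 6.562 W.
Step 8 — Reactive power: Q = Im(S) = 27.9 VAR.
Step 9 — Apparent power: |S| = 28.66 VA.
Step 10 — Power factor: PF = P/|S| = 0.229 (lagging).

(a) P = 6.562 W  (b) Q = 27.9 VAR  (c) S = 28.66 VA  (d) PF = 0.229 (lagging)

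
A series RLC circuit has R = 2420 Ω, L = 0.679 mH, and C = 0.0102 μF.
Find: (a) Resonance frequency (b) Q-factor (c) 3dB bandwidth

Step 1 — Resonance condition Im(Z)=0 gives ω₀ = 1/√(LC).
Step 2 — ω₀ = 1/√(0.000679·1.02e-08) = 3.8e+05 rad/s.
Step 3 — f₀ = ω₀/(2π) = 6.048e+04 Hz.
Step 4 — Series Q: Q = ω₀L/R = 3.8e+05·0.000679/2420 = 0.1066.
Step 5 — 3dB bandwidth: Δω = ω₀/Q = 3.564e+06 rad/s; BW = Δω/(2π) = 5.672e+05 Hz.

(a) f₀ = 6.048e+04 Hz  (b) Q = 0.1066  (c) BW = 5.672e+05 Hz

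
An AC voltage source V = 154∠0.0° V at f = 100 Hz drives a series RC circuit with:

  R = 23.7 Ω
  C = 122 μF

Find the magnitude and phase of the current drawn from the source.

Step 1 — Angular frequency: ω = 2π·f = 2π·100 = 628.3 rad/s.
Step 2 — Component impedances:
  R: Z = R = 23.7 Ω
  C: Z = 1/(jωC) = -j/(ω·C) = 0 - j13.05 Ω
Step 3 — Series combination: Z_total = R + C = 23.7 - j13.05 Ω = 27.05∠-28.8° Ω.
Step 4 — Source phasor: V = 154∠0.0° V = 154 V.
Step 5 — Ohm's law: I = V / Z_total = (154) / (23.7 - j13.05) = 4.987 + j2.745 A.
Step 6 — Convert to polar: |I| = 5.692 A, ∠I = 28.8°.

I = 5.692∠28.8° A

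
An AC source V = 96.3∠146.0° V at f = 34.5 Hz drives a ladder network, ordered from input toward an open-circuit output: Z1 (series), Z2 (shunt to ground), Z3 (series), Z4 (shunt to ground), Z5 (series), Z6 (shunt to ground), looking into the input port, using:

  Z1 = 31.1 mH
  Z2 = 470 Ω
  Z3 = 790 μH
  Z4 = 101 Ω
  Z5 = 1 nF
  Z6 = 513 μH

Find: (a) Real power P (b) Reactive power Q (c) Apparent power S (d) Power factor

Step 1 — Angular frequency: ω = 2π·f = 2π·34.5 = 216.8 rad/s.
Step 2 — Component impedances:
  Z1: Z = jωL = j·216.8·0.0311 = 0 + j6.742 Ω
  Z2: Z = R = 470 Ω
  Z3: Z = jωL = j·216.8·0.00079 = 0 + j0.1712 Ω
  Z4: Z = R = 101 Ω
  Z5: Z = 1/(jωC) = -j/(ω·C) = 0 - j4.613e+06 Ω
  Z6: Z = jωL = j·216.8·0.000513 = 0 + j0.1112 Ω
Step 3 — Ladder network (open output): work backward from the far end, alternating series and parallel combinations. Z_in = 83.13 + j6.856 Ω = 83.42∠4.7° Ω.
Step 4 — Source phasor: V = 96.3∠146.0° V = -79.84 + j53.85 V.
Step 5 — Current: I = V / Z = -0.9008 + j0.722 A = 1.154∠141.3° A.
Step 6 — Complex power: S = V·I* = 110.8 + j9.137 VA.
Step 7 — Real power: P = Re(S) = 110.8 W.
Step 8 — Reactive power: Q = Im(S) = 9.137 VAR.
Step 9 — Apparent power: |S| = 111.2 VA.
Step 10 — Power factor: PF = P/|S| = 0.9966 (lagging).

(a) P = 110.8 W  (b) Q = 9.137 VAR  (c) S = 111.2 VA  (d) PF = 0.9966 (lagging)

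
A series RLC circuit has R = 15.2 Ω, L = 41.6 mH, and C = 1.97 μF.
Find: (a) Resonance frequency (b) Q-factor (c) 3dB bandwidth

Step 1 — Resonance condition Im(Z)=0 gives ω₀ = 1/√(LC).
Step 2 — ω₀ = 1/√(0.0416·1.97e-06) = 3493 rad/s.
Step 3 — f₀ = ω₀/(2π) = 556 Hz.
Step 4 — Series Q: Q = ω₀L/R = 3493·0.0416/15.2 = 9.56.
Step 5 — 3dB bandwidth: Δω = ω₀/Q = 365.4 rad/s; BW = Δω/(2π) = 58.15 Hz.

(a) f₀ = 556 Hz  (b) Q = 9.56  (c) BW = 58.15 Hz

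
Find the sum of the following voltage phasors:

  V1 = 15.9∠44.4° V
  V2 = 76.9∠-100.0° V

Step 1 — Convert each phasor to rectangular form:
  V1 = 15.9·(cos(44.4°) + j·sin(44.4°)) = 11.36 + j11.12 V
  V2 = 76.9·(cos(-100.0°) + j·sin(-100.0°)) = -13.35 - j75.73 V
Step 2 — Sum components: V_total = -1.993 - j64.61 V.
Step 3 — Convert to polar: |V_total| = 64.64 V, ∠V_total = -91.8°.

V_total = 64.64∠-91.8° V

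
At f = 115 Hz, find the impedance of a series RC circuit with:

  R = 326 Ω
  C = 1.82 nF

Step 1 — Angular frequency: ω = 2π·f = 2π·115 = 722.6 rad/s.
Step 2 — Component impedances:
  R: Z = R = 326 Ω
  C: Z = 1/(jωC) = -j/(ω·C) = 0 - j7.604e+05 Ω
Step 3 — Series combination: Z_total = R + C = 326 - j7.604e+05 Ω = 7.604e+05∠-90.0° Ω.

Z = 326 - j7.604e+05 Ω = 7.604e+05∠-90.0° Ω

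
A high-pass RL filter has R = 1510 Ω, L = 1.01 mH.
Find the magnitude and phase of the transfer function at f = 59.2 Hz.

Step 1 — Angular frequency: ω = 2π·59.2 = 372 rad/s.
Step 2 — Transfer function: H(jω) = jωL/(R + jωL).
Step 3 — Numerator jωL = j·0.3757; denominator R + jωL = 1510 + j0.3757.
Step 4 — H = 6.19e-08 + j0.0002488.
Step 5 — Magnitude: |H| = 0.0002488 (-72.1 dB); phase: φ = 90.0°.

|H| = 0.0002488 (-72.1 dB), φ = 90.0°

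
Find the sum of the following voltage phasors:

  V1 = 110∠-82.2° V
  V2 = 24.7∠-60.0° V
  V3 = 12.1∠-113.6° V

Step 1 — Convert each phasor to rectangular form:
  V1 = 110·(cos(-82.2°) + j·sin(-82.2°)) = 14.93 - j109 V
  V2 = 24.7·(cos(-60.0°) + j·sin(-60.0°)) = 12.35 - j21.39 V
  V3 = 12.1·(cos(-113.6°) + j·sin(-113.6°)) = -4.844 - j11.09 V
Step 2 — Sum components: V_total = 22.43 - j141.5 V.
Step 3 — Convert to polar: |V_total| = 143.2 V, ∠V_total = -81.0°.

V_total = 143.2∠-81.0° V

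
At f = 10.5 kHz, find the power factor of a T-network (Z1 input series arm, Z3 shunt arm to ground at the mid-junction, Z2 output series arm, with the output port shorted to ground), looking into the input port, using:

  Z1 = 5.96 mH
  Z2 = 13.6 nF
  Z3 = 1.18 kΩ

Step 1 — Angular frequency: ω = 2π·f = 2π·1.05e+04 = 6.597e+04 rad/s.
Step 2 — Component impedances:
  Z1: Z = jωL = j·6.597e+04·0.00596 = 0 + j393.2 Ω
  Z2: Z = 1/(jωC) = -j/(ω·C) = 0 - j1115 Ω
  Z3: Z = R = 1180 Ω
Step 3 — With the output port shorted to ground, the output series arm Z2 runs from the junction to ground; the shunt arm Z3 also runs from the junction to ground. They appear in parallel: Z3 || Z2 = 556.4 - j589 Ω.
Step 4 — Series with input arm Z1: Z_in = Z1 + (Z3 || Z2) = 556.4 - j195.8 Ω = 589.8∠-19.4° Ω.
Step 5 — Power factor: PF = cos(φ) = Re(Z)/|Z| = 556.36/589.82 = 0.9433.
Step 6 — Type: Im(Z) = -195.8 ⇒ leading (phase φ = -19.4°).

PF = 0.9433 (leading, φ = -19.4°)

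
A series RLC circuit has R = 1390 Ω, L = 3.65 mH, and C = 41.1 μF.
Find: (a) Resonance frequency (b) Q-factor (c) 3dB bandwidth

Step 1 — Resonance: ω₀ = 1/√(LC) = 1/√(0.00365·4.11e-05) = 2582 rad/s.
Step 2 — f₀ = ω₀/(2π) = 410.9 Hz.
Step 3 — Series Q: Q = ω₀L/R = 2582·0.00365/1390 = 0.00678.
Step 4 — Bandwidth: Δω = ω₀/Q = 3.808e+05 rad/s; BW = Δω/(2π) = 6.061e+04 Hz.

(a) f₀ = 410.9 Hz  (b) Q = 0.00678  (c) BW = 6.061e+04 Hz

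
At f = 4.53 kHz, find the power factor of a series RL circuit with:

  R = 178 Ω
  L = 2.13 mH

Step 1 — Angular frequency: ω = 2π·f = 2π·4530 = 2.846e+04 rad/s.
Step 2 — Component impedances:
  R: Z = R = 178 Ω
  L: Z = jωL = j·2.846e+04·0.00213 = 0 + j60.63 Ω
Step 3 — Series combination: Z_total = R + L = 178 + j60.63 Ω = 188∠18.8° Ω.
Step 4 — Power factor: PF = cos(φ) = Re(Z)/|Z| = 178/188.04 = 0.9466.
Step 5 — Type: Im(Z) = 60.63 ⇒ lagging (phase φ = 18.8°).

PF = 0.9466 (lagging, φ = 18.8°)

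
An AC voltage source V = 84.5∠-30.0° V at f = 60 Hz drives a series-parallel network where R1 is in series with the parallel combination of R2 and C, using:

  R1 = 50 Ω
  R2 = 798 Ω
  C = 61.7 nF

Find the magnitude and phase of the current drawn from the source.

Step 1 — Angular frequency: ω = 2π·f = 2π·60 = 377 rad/s.
Step 2 — Component impedances:
  R1: Z = R = 50 Ω
  R2: Z = R = 798 Ω
  C: Z = 1/(jωC) = -j/(ω·C) = 0 - j4.299e+04 Ω
Step 3 — Parallel branch: R2 || C = 1/(1/R2 + 1/C) = 797.7 - j14.81 Ω.
Step 4 — Series with R1: Z_total = R1 + (R2 || C) = 847.7 - j14.81 Ω = 847.9∠-1.0° Ω.
Step 5 — Source phasor: V = 84.5∠-30.0° V = 73.18 - j42.25 V.
Step 6 — Ohm's law: I = V / Z_total = (73.18 - j42.25) / (847.7 - j14.81) = 0.08717 - j0.04832 A.
Step 7 — Convert to polar: |I| = 0.09966 A, ∠I = -29.0°.

I = 0.09966∠-29.0° A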